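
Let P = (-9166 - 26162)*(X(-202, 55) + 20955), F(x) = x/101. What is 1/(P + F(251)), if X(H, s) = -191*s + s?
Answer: -101/37483184389 ≈ -2.6945e-9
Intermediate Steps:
X(H, s) = -190*s
F(x) = x/101 (F(x) = x*(1/101) = x/101)
P = -371120640 (P = (-9166 - 26162)*(-190*55 + 20955) = -35328*(-10450 + 20955) = -35328*10505 = -371120640)
1/(P + F(251)) = 1/(-371120640 + (1/101)*251) = 1/(-371120640 + 251/101) = 1/(-37483184389/101) = -101/37483184389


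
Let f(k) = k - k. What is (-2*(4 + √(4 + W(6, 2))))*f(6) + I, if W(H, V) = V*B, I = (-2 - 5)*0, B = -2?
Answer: 0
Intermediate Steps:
I = 0 (I = -7*0 = 0)
W(H, V) = -2*V (W(H, V) = V*(-2) = -2*V)
f(k) = 0
(-2*(4 + √(4 + W(6, 2))))*f(6) + I = -2*(4 + √(4 - 2*2))*0 + 0 = -2*(4 + √(4 - 4))*0 + 0 = -2*(4 + √0)*0 + 0 = -2*(4 + 0)*0 + 0 = -2*4*0 + 0 = -8*0 + 0 = 0 + 0 = 0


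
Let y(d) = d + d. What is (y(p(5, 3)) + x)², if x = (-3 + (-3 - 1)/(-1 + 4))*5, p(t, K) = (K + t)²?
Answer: 101761/9 ≈ 11307.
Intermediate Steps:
y(d) = 2*d
x = -65/3 (x = (-3 - 4/3)*5 = -13/3*5 = -65/3 ≈ -21.667)
(y(p(5, 3)) + x)² = (2*(3 + 5)² - 65/3)² = (2*8² - 65/3)² = (2*64 - 65/3)² = (128 - 65/3)² = (319/3)² = 101761/9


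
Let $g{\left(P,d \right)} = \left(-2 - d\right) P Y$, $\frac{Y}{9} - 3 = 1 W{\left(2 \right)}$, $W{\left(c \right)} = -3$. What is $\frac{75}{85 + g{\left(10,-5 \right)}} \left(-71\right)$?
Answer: $- \frac{1065}{17} \approx -62.647$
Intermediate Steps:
$Y = 0$ ($Y = 27 + 9 \cdot 1 \left(-3\right) = 27 + 9 \left(-3\right) = 27 - 27 = 0$)
$g{\left(P,d \right)} = 0$ ($g{\left(P,d \right)} = \left(-2 - d\right) P 0 = P \left(-2 - d\right) 0 = 0$)
$\frac{75}{85 + g{\left(10,-5 \right)}} \left(-71\right) = \frac{75}{85 + 0} \left(-71\right) = \frac{75}{85} \left(-71\right) = 75 \cdot \frac{1}{85} \left(-71\right) = \frac{15}{17} \left(-71\right) = - \frac{1065}{17}$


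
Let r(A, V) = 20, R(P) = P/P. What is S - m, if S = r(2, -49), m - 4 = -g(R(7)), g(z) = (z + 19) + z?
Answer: 37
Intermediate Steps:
R(P) = 1
g(z) = 19 + 2*z (g(z) = (19 + z) + z = 19 + 2*z)
m = -17 (m = 4 - (19 + 2*1) = 4 - (19 + 2) = 4 - 1*21 = 4 - 21 = -17)
S = 20
S - m = 20 - 1*(-17) = 20 + 17 = 37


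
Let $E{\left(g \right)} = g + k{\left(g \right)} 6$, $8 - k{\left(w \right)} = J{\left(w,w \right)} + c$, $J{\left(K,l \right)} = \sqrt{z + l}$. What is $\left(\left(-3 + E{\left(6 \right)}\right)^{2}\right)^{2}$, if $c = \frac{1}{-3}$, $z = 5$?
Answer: $14721481 - 4076760 \sqrt{11} \approx 1.2004 \cdot 10^{6}$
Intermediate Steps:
$J{\left(K,l \right)} = \sqrt{5 + l}$
$c = - \frac{1}{3} \approx -0.33333$
$k{\left(w \right)} = \frac{25}{3} - \sqrt{5 + w}$ ($k{\left(w \right)} = 8 - \left(\sqrt{5 + w} - \frac{1}{3}\right) = 8 - \left(- \frac{1}{3} + \sqrt{5 + w}\right) = \frac{25}{3} - \sqrt{5 + w}$)
$E{\left(g \right)} = 50 + g - 6 \sqrt{5 + g}$ ($E{\left(g \right)} = g + \left(\frac{25}{3} - \sqrt{5 + g}\right) 6 = g - \left(-50 + 6 \sqrt{5 + g}\right) = 50 + g - 6 \sqrt{5 + g}$)
$\left(\left(-3 + E{\left(6 \right)}\right)^{2}\right)^{2} = \left(\left(-3 + \left(50 + 6 - 6 \sqrt{5 + 6}\right)\right)^{2}\right)^{2} = \left(\left(-3 + \left(50 + 6 - 6 \sqrt{11}\right)\right)^{2}\right)^{2} = \left(\left(-3 + \left(56 - 6 \sqrt{11}\right)\right)^{2}\right)^{2} = \left(\left(53 - 6 \sqrt{11}\right)^{2}\right)^{2} = \left(53 - 6 \sqrt{11}\right)^{4}$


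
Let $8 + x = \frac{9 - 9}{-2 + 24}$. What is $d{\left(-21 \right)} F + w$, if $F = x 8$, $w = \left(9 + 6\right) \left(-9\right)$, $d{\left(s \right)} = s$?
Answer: $1209$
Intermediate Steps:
$w = -135$ ($w = 15 \left(-9\right) = -135$)
$x = -8$ ($x = -8 + \frac{9 - 9}{-2 + 24} = -8 + \frac{0}{22} = -8 + 0 \cdot \frac{1}{22} = -8 + 0 = -8$)
$F = -64$ ($F = \left(-8\right) 8 = -64$)
$d{\left(-21 \right)} F + w = \left(-21\right) \left(-64\right) - 135 = 1344 - 135 = 1209$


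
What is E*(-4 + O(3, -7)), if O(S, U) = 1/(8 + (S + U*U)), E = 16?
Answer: -956/15 ≈ -63.733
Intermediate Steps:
O(S, U) = 1/(8 + S + U²) (O(S, U) = 1/(8 + (S + U²)) = 1/(8 + S + U²))
E*(-4 + O(3, -7)) = 16*(-4 + 1/(8 + 3 + (-7)²)) = 16*(-4 + 1/(8 + 3 + 49)) = 16*(-4 + 1/60) = 16*(-239/60) = -956/15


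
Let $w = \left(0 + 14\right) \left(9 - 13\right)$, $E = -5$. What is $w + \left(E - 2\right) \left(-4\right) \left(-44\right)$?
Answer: $-1288$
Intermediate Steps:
$w = -56$ ($w = 14 \left(-4\right) = -56$)
$w + \left(E - 2\right) \left(-4\right) \left(-44\right) = -56 + \left(-5 - 2\right) \left(-4\right) \left(-44\right) = -56 + \left(-7\right) \left(-4\right) \left(-44\right) = -56 + 28 \left(-44\right) = -56 - 1232 = -1288$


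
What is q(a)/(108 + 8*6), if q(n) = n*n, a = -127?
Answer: 16129/156 ≈ 103.39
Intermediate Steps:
q(n) = n²
q(a)/(108 + 8*6) = (-127)²/(108 + 8*6) = 16129/(108 + 48) = 16129/156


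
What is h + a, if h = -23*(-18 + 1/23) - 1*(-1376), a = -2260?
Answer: -471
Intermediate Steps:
h = 1789 (h = -23*(-18 + 1/23) + 1376 = -23*(-413/23) + 1376 = 413 + 1376 = 1789)
h + a = 1789 - 2260 = -471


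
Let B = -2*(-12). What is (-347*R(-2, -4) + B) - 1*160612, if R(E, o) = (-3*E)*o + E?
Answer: -151566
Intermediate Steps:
B = 24
R(E, o) = E - 3*E*o (R(E, o) = -3*E*o + E = E - 3*E*o)
(-347*R(-2, -4) + B) - 1*160612 = (-(-694)*(1 - 3*(-4)) + 24) - 1*160612 = (-(-694)*(1 + 12) + 24) - 160612 = (-(-694)*13 + 24) - 160612 = (-347*(-26) + 24) - 160612 = (9022 + 24) - 160612 = 9046 - 160612 = -151566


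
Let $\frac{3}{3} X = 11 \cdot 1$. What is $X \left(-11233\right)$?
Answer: $-123563$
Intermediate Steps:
$X = 11$ ($X = 11 \cdot 1 = 11$)
$X \left(-11233\right) = 11 \left(-11233\right) = -123563$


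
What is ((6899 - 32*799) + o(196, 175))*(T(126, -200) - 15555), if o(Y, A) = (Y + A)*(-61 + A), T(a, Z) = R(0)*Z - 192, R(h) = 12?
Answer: -428722875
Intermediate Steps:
T(a, Z) = -192 + 12*Z (T(a, Z) = 12*Z - 192 = -192 + 12*Z)
o(Y, A) = (-61 + A)*(A + Y) (o(Y, A) = (A + Y)*(-61 + A) = (-61 + A)*(A + Y))
((6899 - 32*799) + o(196, 175))*(T(126, -200) - 15555) = ((6899 - 32*799) + (175² - 61*175 - 61*196 + 175*196))*((-192 + 12*(-200)) - 15555) = ((6899 - 1*25568) + (30625 - 10675 - 11956 + 34300))*((-192 - 2400) - 15555) = ((6899 - 25568) + 42294)*(-2592 - 15555) = (-18669 + 42294)*(-18147) = 23625*(-18147) = -428722875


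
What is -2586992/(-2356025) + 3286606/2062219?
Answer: 13078269956398/4858639519475 ≈ 2.6918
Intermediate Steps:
-2586992/(-2356025) + 3286606/2062219 = -2586992*(-1/2356025) + 3286606*(1/2062219) = 2586992/2356025 + 3286606/2062219 = 13078269956398/4858639519475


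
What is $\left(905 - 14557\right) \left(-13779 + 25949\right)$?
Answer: $-166144840$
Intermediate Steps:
$\left(905 - 14557\right) \left(-13779 + 25949\right) = \left(-13652\right) 12170 = -166144840$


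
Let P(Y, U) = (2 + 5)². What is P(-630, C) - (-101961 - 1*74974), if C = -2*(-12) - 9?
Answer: 176984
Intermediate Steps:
C = 15 (C = 24 - 9 = 15)
P(Y, U) = 49 (P(Y, U) = 7² = 49)
P(-630, C) - (-101961 - 1*74974) = 49 - (-101961 - 1*74974) = 49 - (-101961 - 74974) = 49 - 1*(-176935) = 49 + 176935 = 176984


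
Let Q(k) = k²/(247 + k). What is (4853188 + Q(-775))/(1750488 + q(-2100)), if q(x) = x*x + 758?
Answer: 2561882639/3253137888 ≈ 0.78751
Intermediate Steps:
q(x) = 758 + x² (q(x) = x² + 758 = 758 + x²)
Q(k) = k²/(247 + k)
(4853188 + Q(-775))/(1750488 + q(-2100)) = (4853188 + (-775)²/(247 - 775))/(1750488 + (758 + (-2100)²)) = (4853188 + 600625/(-528))/(1750488 + (758 + 4410000)) = (4853188 + 600625*(-1/528))/(1750488 + 4410758) = (4853188 - 600625/528)/6161246 = (2561882639/528)*(1/6161246) = 2561882639/3253137888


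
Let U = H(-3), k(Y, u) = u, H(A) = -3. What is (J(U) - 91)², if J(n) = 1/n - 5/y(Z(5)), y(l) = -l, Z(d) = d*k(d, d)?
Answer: 1868689/225 ≈ 8305.3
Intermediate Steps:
Z(d) = d² (Z(d) = d*d = d²)
U = -3
J(n) = ⅕ + 1/n (J(n) = 1/n - 5/((-1*5²)) = 1/n - 5/((-1*25)) = 1/n - 5/(-25) = 1/n - 5*(-1/25) = 1/n + ⅕ = ⅕ + 1/n)
(J(U) - 91)² = ((⅕)*(5 - 3)/(-3) - 91)² = ((⅕)*(-⅓)*2 - 91)² = (-2/15 - 91)² = (-1367/15)² = 1868689/225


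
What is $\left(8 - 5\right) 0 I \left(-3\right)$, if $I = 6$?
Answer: $0$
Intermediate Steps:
$\left(8 - 5\right) 0 I \left(-3\right) = \left(8 - 5\right) 0 \cdot 6 \left(-3\right) = \left(8 - 5\right) 0 \left(-3\right) = 3 \cdot 0 = 0$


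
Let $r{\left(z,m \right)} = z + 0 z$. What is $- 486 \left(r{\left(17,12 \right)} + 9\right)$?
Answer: $-12636$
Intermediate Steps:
$r{\left(z,m \right)} = z$ ($r{\left(z,m \right)} = z + 0 = z$)
$- 486 \left(r{\left(17,12 \right)} + 9\right) = - 486 \left(17 + 9\right) = \left(-486\right) 26 = -12636$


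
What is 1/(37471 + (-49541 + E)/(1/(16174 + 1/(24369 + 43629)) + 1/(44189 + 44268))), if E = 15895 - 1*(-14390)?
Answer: -7114698739/1873052939670337707 ≈ -3.7984e-9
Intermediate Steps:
E = 30285 (E = 15895 + 14390 = 30285)
1/(37471 + (-49541 + E)/(1/(16174 + 1/(24369 + 43629)) + 1/(44189 + 44268))) = 1/(37471 + (-49541 + 30285)/(1/(16174 + 1/(24369 + 43629)) + 1/(44189 + 44268))) = 1/(37471 - 19256/(1/(16174 + 1/67998) + 1/88457)) = 1/(37471 - 19256/(1/(1099799653/67998) + 1/88457)) = 1/(37471 - 19256/(67998/1099799653 + 1/88457)) = 1/(37471 - 19256/7114698739/97284977905421) = 1/(37471 - 19256*97284977905421/7114698739) = 1/(37471 - 1873319534546786776/7114698739) = 1/(-1873052939670337707/7114698739) = -7114698739/1873052939670337707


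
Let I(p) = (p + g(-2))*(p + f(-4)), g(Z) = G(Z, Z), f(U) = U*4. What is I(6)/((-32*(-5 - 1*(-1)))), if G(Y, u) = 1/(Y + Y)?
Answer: -115/256 ≈ -0.44922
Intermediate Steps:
G(Y, u) = 1/(2*Y)
f(U) = 4*U
g(Z) = 1/(2*Z)
I(p) = (-16 + p)*(-¼ + p) (I(p) = (p + (½)/(-2))*(p + 4*(-4)) = (p + (½)*(-½))*(p - 16) = (p - ¼)*(-16 + p) = (-¼ + p)*(-16 + p) = (-16 + p)*(-¼ + p))
I(6)/((-32*(-5 - 1*(-1)))) = (4 + 6² - 65/4*6)/((-32*(-5 - 1*(-1)))) = (4 + 36 - 195/2)/((-32*(-5 + 1))) = -115/2/(-32*(-4)) = -115/2/128 = (1/128)*(-115/2) = -115/256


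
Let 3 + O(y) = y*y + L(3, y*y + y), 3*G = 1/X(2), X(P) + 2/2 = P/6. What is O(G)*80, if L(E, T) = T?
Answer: -240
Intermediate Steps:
X(P) = -1 + P/6
G = -1/2 (G = 1/(3*(-1 + (1/6)*2)) = 1/(3*(-1 + 1/3)) = 1/(3*(-2/3)) = (1/3)*(-3/2) = -1/2 ≈ -0.50000)
O(y) = -3 + y + 2*y**2 (O(y) = -3 + (y*y + (y*y + y)) = -3 + (y**2 + (y**2 + y)) = -3 + (y**2 + (y + y**2)) = -3 + (y + 2*y**2) = -3 + y + 2*y**2)
O(G)*80 = (-3 - 1/2 + 2*(-1/2)**2)*80 = (-3 - 1/2 + 2*(1/4))*80 = (-3 - 1/2 + 1/2)*80 = -3*80 = -240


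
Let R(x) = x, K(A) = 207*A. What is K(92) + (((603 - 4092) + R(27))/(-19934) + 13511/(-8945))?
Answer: 1697745116518/89154815 ≈ 19043.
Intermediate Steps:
K(92) + (((603 - 4092) + R(27))/(-19934) + 13511/(-8945)) = 207*92 + (((603 - 4092) + 27)/(-19934) + 13511/(-8945)) = 19044 + ((-3489 + 27)*(-1/19934) + 13511*(-1/8945)) = 19044 + (-3462*(-1/19934) - 13511/8945) = 19044 + (1731/9967 - 13511/8945) = 19044 - 119180342/89154815 = 1697745116518/89154815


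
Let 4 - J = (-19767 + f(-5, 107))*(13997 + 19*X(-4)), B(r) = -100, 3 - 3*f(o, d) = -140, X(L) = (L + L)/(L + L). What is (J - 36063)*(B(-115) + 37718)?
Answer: 10395738701306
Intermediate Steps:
X(L) = 1 (X(L) = (2*L)/((2*L)) = (2*L)*(1/(2*L)) = 1)
f(o, d) = 143/3 (f(o, d) = 1 - 1/3*(-140) = 1 + 140/3 = 143/3)
J = 276386180 (J = 4 - (-19767 + 143/3)*(13997 + 19*1) = 4 - (-59158)*(13997 + 19)/3 = 4 - (-59158)*14016/3 = 4 - 1*(-276386176) = 4 + 276386176 = 276386180)
(J - 36063)*(B(-115) + 37718) = (276386180 - 36063)*(-100 + 37718) = 276350117*37618 = 10395738701306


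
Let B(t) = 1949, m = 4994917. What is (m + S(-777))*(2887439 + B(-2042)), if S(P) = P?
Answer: 14430008186320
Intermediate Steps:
(m + S(-777))*(2887439 + B(-2042)) = (4994917 - 777)*(2887439 + 1949) = 4994140*2889388 = 14430008186320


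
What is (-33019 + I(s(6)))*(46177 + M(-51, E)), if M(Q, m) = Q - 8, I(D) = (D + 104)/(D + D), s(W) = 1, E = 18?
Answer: -1520349047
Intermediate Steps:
I(D) = (104 + D)/(2*D) (I(D) = (104 + D)/((2*D)) = (104 + D)*(1/(2*D)) = (104 + D)/(2*D))
M(Q, m) = -8 + Q
(-33019 + I(s(6)))*(46177 + M(-51, E)) = (-33019 + (½)*(104 + 1)/1)*(46177 + (-8 - 51)) = (-33019 + (½)*1*105)*(46177 - 59) = (-33019 + 105/2)*46118 = -65933/2*46118 = -1520349047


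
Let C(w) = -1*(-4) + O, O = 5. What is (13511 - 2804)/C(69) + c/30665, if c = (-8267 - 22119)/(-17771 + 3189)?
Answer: 797951765614/670735545 ≈ 1189.7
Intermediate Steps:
C(w) = 9 (C(w) = -1*(-4) + 5 = 4 + 5 = 9)
c = 15193/7291 (c = -30386/(-14582) = -30386*(-1/14582) = 15193/7291 ≈ 2.0838)
(13511 - 2804)/C(69) + c/30665 = (13511 - 2804)/9 + (15193/7291)/30665 = 10707*(1/9) + (15193/7291)*(1/30665) = 3569/3 + 15193/223578515 = 797951765614/670735545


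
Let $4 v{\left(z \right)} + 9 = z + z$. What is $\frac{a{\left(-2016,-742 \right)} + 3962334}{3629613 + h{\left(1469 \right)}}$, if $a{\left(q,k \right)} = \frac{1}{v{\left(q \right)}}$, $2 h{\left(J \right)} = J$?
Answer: $\frac{6404716676}{5868093699} \approx 1.0914$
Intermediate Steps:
$h{\left(J \right)} = \frac{J}{2}$
$v{\left(z \right)} = - \frac{9}{4} + \frac{z}{2}$ ($v{\left(z \right)} = - \frac{9}{4} + \frac{z + z}{4} = - \frac{9}{4} + \frac{2 z}{4} = - \frac{9}{4} + \frac{z}{2}$)
$a{\left(q,k \right)} = \frac{1}{- \frac{9}{4} + \frac{q}{2}}$
$\frac{a{\left(-2016,-742 \right)} + 3962334}{3629613 + h{\left(1469 \right)}} = \frac{\frac{4}{-9 + 2 \left(-2016\right)} + 3962334}{3629613 + \frac{1}{2} \cdot 1469} = \frac{\frac{4}{-9 - 4032} + 3962334}{3629613 + \frac{1469}{2}} = \frac{\frac{4}{-4041} + 3962334}{\frac{7260695}{2}} = \left(4 \left(- \frac{1}{4041}\right) + 3962334\right) \frac{2}{7260695} = \left(- \frac{4}{4041} + 3962334\right) \frac{2}{7260695} = \frac{16011791690}{4041} \cdot \frac{2}{7260695} = \frac{6404716676}{5868093699}$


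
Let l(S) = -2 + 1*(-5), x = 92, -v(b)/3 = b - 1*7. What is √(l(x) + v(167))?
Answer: I*√487 ≈ 22.068*I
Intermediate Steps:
v(b) = 21 - 3*b (v(b) = -3*(b - 1*7) = -3*(b - 7) = -3*(-7 + b) = 21 - 3*b)
l(S) = -7 (l(S) = -2 - 5 = -7)
√(l(x) + v(167)) = √(-7 + (21 - 3*167)) = √(-7 + (21 - 501)) = √(-7 - 480) = √(-487) = I*√487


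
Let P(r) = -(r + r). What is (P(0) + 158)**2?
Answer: 24964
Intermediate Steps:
P(r) = -2*r
(P(0) + 158)**2 = (-2*0 + 158)**2 = (0 + 158)**2 = 158**2 = 24964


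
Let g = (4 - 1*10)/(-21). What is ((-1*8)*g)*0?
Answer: 0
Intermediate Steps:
g = 2/7 (g = (4 - 10)*(-1/21) = -6*(-1/21) = 2/7 ≈ 0.28571)
((-1*8)*g)*0 = (-1*8*(2/7))*0 = -8*2/7*0 = -16/7*0 = 0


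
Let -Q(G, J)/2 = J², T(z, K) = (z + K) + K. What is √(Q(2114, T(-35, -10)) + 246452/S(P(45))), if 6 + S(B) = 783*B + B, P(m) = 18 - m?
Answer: 4*I*√42463514757/10587 ≈ 77.857*I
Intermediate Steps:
T(z, K) = z + 2*K (T(z, K) = (K + z) + K = z + 2*K)
Q(G, J) = -2*J²
S(B) = -6 + 784*B (S(B) = -6 + (783*B + B) = -6 + 784*B)
√(Q(2114, T(-35, -10)) + 246452/S(P(45))) = √(-2*(-35 + 2*(-10))² + 246452/(-6 + 784*(18 - 1*45))) = √(-2*(-35 - 20)² + 246452/(-6 + 784*(18 - 45))) = √(-2*(-55)² + 246452/(-6 + 784*(-27))) = √(-2*3025 + 246452/(-6 - 21168)) = √(-6050 + 246452/(-21174)) = √(-6050 + 246452*(-1/21174)) = √(-6050 - 123226/10587) = √(-64174576/10587) = 4*I*√42463514757/10587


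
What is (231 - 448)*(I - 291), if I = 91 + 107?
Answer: 20181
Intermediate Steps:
I = 198
(231 - 448)*(I - 291) = (231 - 448)*(198 - 291) = -217*(-93) = 20181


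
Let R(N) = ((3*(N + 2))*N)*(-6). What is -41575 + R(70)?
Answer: -132295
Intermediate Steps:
R(N) = -6*N*(6 + 3*N) (R(N) = ((3*(2 + N))*N)*(-6) = ((6 + 3*N)*N)*(-6) = (N*(6 + 3*N))*(-6) = -6*N*(6 + 3*N))
-41575 + R(70) = -41575 - 18*70*(2 + 70) = -41575 - 18*70*72 = -41575 - 90720 = -132295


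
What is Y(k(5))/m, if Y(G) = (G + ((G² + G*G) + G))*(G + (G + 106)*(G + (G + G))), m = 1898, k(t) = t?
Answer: 50100/949 ≈ 52.792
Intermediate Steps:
Y(G) = (G + 3*G*(106 + G))*(2*G + 2*G²) (Y(G) = (G + ((G² + G²) + G))*(G + (106 + G)*(G + 2*G)) = (G + (2*G² + G))*(G + (106 + G)*(3*G)) = (G + (G + 2*G²))*(G + 3*G*(106 + G)) = (2*G + 2*G²)*(G + 3*G*(106 + G)) = (G + 3*G*(106 + G))*(2*G + 2*G²))
Y(k(5))/m = (5²*(638 + 6*5² + 644*5))/1898 = (25*(638 + 6*25 + 3220))*(1/1898) = (25*(638 + 150 + 3220))*(1/1898) = (25*4008)*(1/1898) = 100200*(1/1898) = 50100/949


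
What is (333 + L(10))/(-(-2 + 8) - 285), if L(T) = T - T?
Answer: -111/97 ≈ -1.1443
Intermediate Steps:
L(T) = 0
(333 + L(10))/(-(-2 + 8) - 285) = (333 + 0)/(-(-2 + 8) - 285) = 333/(-1*6 - 285) = 333/(-6 - 285) = 333/(-291) = 333*(-1/291) = -111/97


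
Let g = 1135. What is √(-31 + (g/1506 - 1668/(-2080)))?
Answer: 7*I*√23032635990/195780 ≈ 5.4263*I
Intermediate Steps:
√(-31 + (g/1506 - 1668/(-2080))) = √(-31 + (1135/1506 - 1668/(-2080))) = √(-31 + (1135*(1/1506) - 1668*(-1/2080))) = √(-31 + (1135/1506 + 417/520)) = √(-31 + 609101/391560) = √(-11529259/391560) = 7*I*√23032635990/195780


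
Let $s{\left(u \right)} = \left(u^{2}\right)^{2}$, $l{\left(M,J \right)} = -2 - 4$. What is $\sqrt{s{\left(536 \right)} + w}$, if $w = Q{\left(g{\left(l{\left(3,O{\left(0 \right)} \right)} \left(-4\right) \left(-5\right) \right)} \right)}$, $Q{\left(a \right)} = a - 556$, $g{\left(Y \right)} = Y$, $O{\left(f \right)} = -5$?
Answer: $2 \sqrt{20634747735} \approx 2.873 \cdot 10^{5}$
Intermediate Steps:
$l{\left(M,J \right)} = -6$
$Q{\left(a \right)} = -556 + a$
$w = -676$ ($w = -556 + \left(-6\right) \left(-4\right) \left(-5\right) = -556 + 24 \left(-5\right) = -556 - 120 = -676$)
$s{\left(u \right)} = u^{4}$
$\sqrt{s{\left(536 \right)} + w} = \sqrt{536^{4} - 676} = \sqrt{82538991616 - 676} = \sqrt{82538990940} = 2 \sqrt{20634747735}$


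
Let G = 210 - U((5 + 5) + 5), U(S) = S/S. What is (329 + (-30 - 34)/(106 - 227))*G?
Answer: 757587/11 ≈ 68872.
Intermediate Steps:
U(S) = 1
G = 209 (G = 210 - 1*1 = 210 - 1 = 209)
(329 + (-30 - 34)/(106 - 227))*G = (329 + (-30 - 34)/(106 - 227))*209 = (329 - 64/(-121))*209 = (329 - 64*(-1/121))*209 = (329 + 64/121)*209 = (39873/121)*209 = 757587/11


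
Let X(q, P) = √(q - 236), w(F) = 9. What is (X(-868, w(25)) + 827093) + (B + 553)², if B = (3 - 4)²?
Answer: 1134009 + 4*I*√69 ≈ 1.134e+6 + 33.227*I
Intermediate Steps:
X(q, P) = √(-236 + q)
B = 1 (B = (-1)² = 1)
(X(-868, w(25)) + 827093) + (B + 553)² = (√(-236 - 868) + 827093) + (1 + 553)² = (√(-1104) + 827093) + 554² = (4*I*√69 + 827093) + 306916 = (827093 + 4*I*√69) + 306916 = 1134009 + 4*I*√69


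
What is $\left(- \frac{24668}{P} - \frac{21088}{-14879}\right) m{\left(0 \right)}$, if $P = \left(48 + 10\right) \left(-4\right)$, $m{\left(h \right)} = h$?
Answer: $0$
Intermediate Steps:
$P = -232$ ($P = 58 \left(-4\right) = -232$)
$\left(- \frac{24668}{P} - \frac{21088}{-14879}\right) m{\left(0 \right)} = \left(- \frac{24668}{-232} - \frac{21088}{-14879}\right) 0 = \left(\left(-24668\right) \left(- \frac{1}{232}\right) - - \frac{21088}{14879}\right) 0 = \left(\frac{6167}{58} + \frac{21088}{14879}\right) 0 = \frac{92981897}{862982} \cdot 0 = 0$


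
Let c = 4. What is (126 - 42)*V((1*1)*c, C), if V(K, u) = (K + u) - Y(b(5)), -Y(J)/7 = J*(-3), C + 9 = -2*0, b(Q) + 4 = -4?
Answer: 13692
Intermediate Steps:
b(Q) = -8 (b(Q) = -4 - 4 = -8)
C = -9 (C = -9 - 2*0 = -9 + 0 = -9)
Y(J) = 21*J (Y(J) = -7*J*(-3) = -(-21)*J = 21*J)
V(K, u) = 168 + K + u (V(K, u) = (K + u) - 21*(-8) = (K + u) - 1*(-168) = (K + u) + 168 = 168 + K + u)
(126 - 42)*V((1*1)*c, C) = (126 - 42)*(168 + (1*1)*4 - 9) = 84*(168 + 1*4 - 9) = 84*(168 + 4 - 9) = 84*163 = 13692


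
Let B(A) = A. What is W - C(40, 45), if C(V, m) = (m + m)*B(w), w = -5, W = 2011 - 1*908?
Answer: 1553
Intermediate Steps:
W = 1103 (W = 2011 - 908 = 1103)
C(V, m) = -10*m (C(V, m) = (m + m)*(-5) = (2*m)*(-5) = -10*m)
W - C(40, 45) = 1103 - (-10)*45 = 1103 - 1*(-450) = 1103 + 450 = 1553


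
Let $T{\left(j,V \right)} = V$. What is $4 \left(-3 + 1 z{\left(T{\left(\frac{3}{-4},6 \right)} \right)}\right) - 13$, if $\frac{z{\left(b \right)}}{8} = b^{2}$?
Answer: $1127$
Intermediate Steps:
$z{\left(b \right)} = 8 b^{2}$
$4 \left(-3 + 1 z{\left(T{\left(\frac{3}{-4},6 \right)} \right)}\right) - 13 = 4 \left(-3 + 1 \cdot 8 \cdot 6^{2}\right) - 13 = 4 \left(-3 + 1 \cdot 8 \cdot 36\right) - 13 = 4 \left(-3 + 1 \cdot 288\right) - 13 = 4 \left(-3 + 288\right) - 13 = 4 \cdot 285 - 13 = 1140 - 13 = 1127$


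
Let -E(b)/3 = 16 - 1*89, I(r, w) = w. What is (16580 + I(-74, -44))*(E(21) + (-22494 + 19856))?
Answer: -40000584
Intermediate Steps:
E(b) = 219 (E(b) = -3*(16 - 1*89) = -3*(16 - 89) = -3*(-73) = 219)
(16580 + I(-74, -44))*(E(21) + (-22494 + 19856)) = (16580 - 44)*(219 + (-22494 + 19856)) = 16536*(219 - 2638) = 16536*(-2419) = -40000584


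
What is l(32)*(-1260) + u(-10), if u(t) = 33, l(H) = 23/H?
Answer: -6981/8 ≈ -872.63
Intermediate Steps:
l(32)*(-1260) + u(-10) = (23/32)*(-1260) + 33 = -7245/8 + 33 = -6981/8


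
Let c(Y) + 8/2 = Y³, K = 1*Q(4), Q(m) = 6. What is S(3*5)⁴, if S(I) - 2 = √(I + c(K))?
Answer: (2 + √227)⁴ ≈ 84836.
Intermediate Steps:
K = 6 (K = 1*6 = 6)
c(Y) = -4 + Y³
S(I) = 2 + √(212 + I) (S(I) = 2 + √(I + (-4 + 6³)) = 2 + √(I + (-4 + 216)) = 2 + √(I + 212) = 2 + √(212 + I))
S(3*5)⁴ = (2 + √(212 + 3*5))⁴ = (2 + √(212 + 15))⁴ = (2 + √227)⁴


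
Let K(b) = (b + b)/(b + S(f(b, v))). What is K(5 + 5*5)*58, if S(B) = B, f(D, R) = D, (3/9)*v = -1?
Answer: 58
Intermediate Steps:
v = -3 (v = 3*(-1) = -3)
K(b) = 1 (K(b) = (b + b)/(b + b) = (2*b)/((2*b)) = (2*b)*(1/(2*b)) = 1)
K(5 + 5*5)*58 = 1*58 = 58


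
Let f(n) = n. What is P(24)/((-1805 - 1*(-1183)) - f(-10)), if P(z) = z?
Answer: -2/51 ≈ -0.039216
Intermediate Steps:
P(24)/((-1805 - 1*(-1183)) - f(-10)) = 24/((-1805 - 1*(-1183)) - 1*(-10)) = 24/((-1805 + 1183) + 10) = 24/(-622 + 10) = 24/(-612) = 24*(-1/612) = -2/51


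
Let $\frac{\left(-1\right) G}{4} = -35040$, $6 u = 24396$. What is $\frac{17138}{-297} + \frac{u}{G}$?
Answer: $- \frac{36376583}{630720} \approx -57.675$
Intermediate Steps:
$u = 4066$ ($u = \frac{1}{6} \cdot 24396 = 4066$)
$G = 140160$ ($G = \left(-4\right) \left(-35040\right) = 140160$)
$\frac{17138}{-297} + \frac{u}{G} = \frac{17138}{-297} + \frac{4066}{140160} = 17138 \left(- \frac{1}{297}\right) + 4066 \cdot \frac{1}{140160} = - \frac{1558}{27} + \frac{2033}{70080} = - \frac{36376583}{630720}$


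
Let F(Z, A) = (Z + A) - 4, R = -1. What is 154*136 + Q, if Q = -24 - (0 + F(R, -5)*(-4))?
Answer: 20880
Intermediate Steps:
F(Z, A) = -4 + A + Z (F(Z, A) = (A + Z) - 4 = -4 + A + Z)
Q = -64 (Q = -24 - (0 + (-4 - 5 - 1)*(-4)) = -24 - (0 - 10*(-4)) = -24 - (0 + 40) = -24 - 1*40 = -24 - 40 = -64)
154*136 + Q = 154*136 - 64 = 20944 - 64 = 20880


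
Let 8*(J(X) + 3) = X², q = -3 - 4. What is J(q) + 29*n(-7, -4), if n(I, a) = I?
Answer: -1599/8 ≈ -199.88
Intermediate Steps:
q = -7
J(X) = -3 + X²/8
J(q) + 29*n(-7, -4) = (-3 + (⅛)*(-7)²) + 29*(-7) = (-3 + (⅛)*49) - 203 = (-3 + 49/8) - 203 = 25/8 - 203 = -1599/8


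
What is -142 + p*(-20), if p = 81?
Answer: -1762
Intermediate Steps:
-142 + p*(-20) = -142 + 81*(-20) = -142 - 1620 = -1762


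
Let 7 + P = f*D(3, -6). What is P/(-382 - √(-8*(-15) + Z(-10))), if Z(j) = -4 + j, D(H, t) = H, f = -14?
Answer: 9359/72909 - 49*√106/145818 ≈ 0.12491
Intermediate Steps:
P = -49 (P = -7 - 14*3 = -7 - 42 = -49)
P/(-382 - √(-8*(-15) + Z(-10))) = -49/(-382 - √(-8*(-15) + (-4 - 10))) = -49/(-382 - √(120 - 14)) = -49/(-382 - √106)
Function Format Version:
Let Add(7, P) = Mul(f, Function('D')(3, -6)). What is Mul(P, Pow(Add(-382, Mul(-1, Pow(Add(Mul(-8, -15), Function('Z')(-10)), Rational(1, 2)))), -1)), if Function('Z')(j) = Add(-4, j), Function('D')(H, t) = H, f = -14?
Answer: Add(Rational(9359, 72909), Mul(Rational(-49, 145818), Pow(106, Rational(1, 2)))) ≈ 0.12491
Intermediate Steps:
P = -49 (P = Add(-7, Mul(-14, 3)) = Add(-7, -42) = -49)
Mul(P, Pow(Add(-382, Mul(-1, Pow(Add(Mul(-8, -15), Function('Z')(-10)), Rational(1, 2)))), -1)) = Mul(-49, Pow(Add(-382, Mul(-1, Pow(Add(Mul(-8, -15), Add(-4, -10)), Rational(1, 2)))), -1)) = Mul(-49, Pow(Add(-382, Mul(-1, Pow(Add(120, -14), Rational(1, 2)))), -1)) = Mul(-49, Pow(Add(-382, Mul(-1, Pow(106, Rational(1, 2)))), -1))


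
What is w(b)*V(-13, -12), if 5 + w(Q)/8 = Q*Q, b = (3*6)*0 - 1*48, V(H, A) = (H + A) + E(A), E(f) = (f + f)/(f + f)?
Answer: -441408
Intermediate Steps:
E(f) = 1 (E(f) = (2*f)/((2*f)) = (2*f)*(1/(2*f)) = 1)
V(H, A) = 1 + A + H (V(H, A) = (H + A) + 1 = (A + H) + 1 = 1 + A + H)
b = -48 (b = 18*0 - 48 = 0 - 48 = -48)
w(Q) = -40 + 8*Q² (w(Q) = -40 + 8*(Q*Q) = -40 + 8*Q²)
w(b)*V(-13, -12) = (-40 + 8*(-48)²)*(1 - 12 - 13) = (-40 + 8*2304)*(-24) = (-40 + 18432)*(-24) = 18392*(-24) = -441408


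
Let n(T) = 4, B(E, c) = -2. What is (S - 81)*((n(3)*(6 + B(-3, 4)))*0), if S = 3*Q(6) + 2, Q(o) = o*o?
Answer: 0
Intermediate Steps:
Q(o) = o²
S = 110 (S = 3*6² + 2 = 3*36 + 2 = 108 + 2 = 110)
(S - 81)*((n(3)*(6 + B(-3, 4)))*0) = (110 - 81)*((4*(6 - 2))*0) = 29*((4*4)*0) = 29*(16*0) = 29*0 = 0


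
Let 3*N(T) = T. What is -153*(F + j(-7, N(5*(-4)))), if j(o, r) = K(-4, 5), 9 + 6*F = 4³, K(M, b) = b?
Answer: -4335/2 ≈ -2167.5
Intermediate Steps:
N(T) = T/3
F = 55/6 (F = -3/2 + (⅙)*4³ = -3/2 + (⅙)*64 = -3/2 + 32/3 = 55/6 ≈ 9.1667)
j(o, r) = 5
-153*(F + j(-7, N(5*(-4)))) = -153*(55/6 + 5) = -153*85/6 = -4335/2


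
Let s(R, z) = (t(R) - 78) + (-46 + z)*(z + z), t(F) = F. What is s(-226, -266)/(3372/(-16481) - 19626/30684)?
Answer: -13964145617120/71153759 ≈ -1.9625e+5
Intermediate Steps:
s(R, z) = -78 + R + 2*z*(-46 + z) (s(R, z) = (R - 78) + (-46 + z)*(z + z) = (-78 + R) + (-46 + z)*(2*z) = (-78 + R) + 2*z*(-46 + z) = -78 + R + 2*z*(-46 + z))
s(-226, -266)/(3372/(-16481) - 19626/30684) = (-78 - 226 - 92*(-266) + 2*(-266)²)/(3372/(-16481) - 19626/30684) = (-78 - 226 + 24472 + 2*70756)/(3372*(-1/16481) - 19626*1/30684) = (-78 - 226 + 24472 + 141512)/(-3372/16481 - 3271/5114) = 165680/(-71153759/84283834) = 165680*(-84283834/71153759) = -13964145617120/71153759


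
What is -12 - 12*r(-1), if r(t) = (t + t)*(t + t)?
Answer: -60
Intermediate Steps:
r(t) = 4*t**2 (r(t) = (2*t)*(2*t) = 4*t**2)
-12 - 12*r(-1) = -12 - 48*(-1)**2 = -12 - 48 = -60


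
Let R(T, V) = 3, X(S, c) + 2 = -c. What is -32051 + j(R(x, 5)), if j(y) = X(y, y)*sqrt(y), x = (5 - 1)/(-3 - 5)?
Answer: -32051 - 5*sqrt(3) ≈ -32060.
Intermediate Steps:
X(S, c) = -2 - c
x = -1/2 (x = 4/(-8) = 4*(-1/8) = -1/2 ≈ -0.50000)
j(y) = sqrt(y)*(-2 - y) (j(y) = (-2 - y)*sqrt(y) = sqrt(y)*(-2 - y))
-32051 + j(R(x, 5)) = -32051 + sqrt(3)*(-2 - 1*3) = -32051 + sqrt(3)*(-2 - 3) = -32051 + sqrt(3)*(-5) = -32051 - 5*sqrt(3)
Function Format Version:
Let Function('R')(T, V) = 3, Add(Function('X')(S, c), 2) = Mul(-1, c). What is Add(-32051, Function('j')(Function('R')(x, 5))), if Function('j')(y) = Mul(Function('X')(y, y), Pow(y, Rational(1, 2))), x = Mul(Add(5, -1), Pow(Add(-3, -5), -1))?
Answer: Add(-32051, Mul(-5, Pow(3, Rational(1, 2)))) ≈ -32060.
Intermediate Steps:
Function('X')(S, c) = Add(-2, Mul(-1, c))
x = Rational(-1, 2) (x = Mul(4, Pow(-8, -1)) = Mul(4, Rational(-1, 8)) = Rational(-1, 2) ≈ -0.50000)
Function('j')(y) = Mul(Pow(y, Rational(1, 2)), Add(-2, Mul(-1, y))) (Function('j')(y) = Mul(Add(-2, Mul(-1, y)), Pow(y, Rational(1, 2))) = Mul(Pow(y, Rational(1, 2)), Add(-2, Mul(-1, y))))
Add(-32051, Function('j')(Function('R')(x, 5))) = Add(-32051, Mul(Pow(3, Rational(1, 2)), Add(-2, Mul(-1, 3)))) = Add(-32051, Mul(Pow(3, Rational(1, 2)), Add(-2, -3))) = Add(-32051, Mul(Pow(3, Rational(1, 2)), -5)) = Add(-32051, Mul(-5, Pow(3, Rational(1, 2))))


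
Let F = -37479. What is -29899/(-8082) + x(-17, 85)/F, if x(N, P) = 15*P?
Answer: 370093357/100968426 ≈ 3.6654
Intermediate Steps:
-29899/(-8082) + x(-17, 85)/F = -29899/(-8082) + (15*85)/(-37479) = -29899*(-1/8082) + 1275*(-1/37479) = 29899/8082 - 425/12493 = 370093357/100968426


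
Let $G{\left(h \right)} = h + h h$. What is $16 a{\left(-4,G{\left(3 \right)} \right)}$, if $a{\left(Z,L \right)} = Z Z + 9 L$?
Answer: $1984$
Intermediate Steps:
$G{\left(h \right)} = h + h^{2}$
$a{\left(Z,L \right)} = Z^{2} + 9 L$
$16 a{\left(-4,G{\left(3 \right)} \right)} = 16 \left(\left(-4\right)^{2} + 9 \cdot 3 \left(1 + 3\right)\right) = 16 \left(16 + 9 \cdot 3 \cdot 4\right) = 16 \left(16 + 9 \cdot 12\right) = 16 \left(16 + 108\right) = 16 \cdot 124 = 1984$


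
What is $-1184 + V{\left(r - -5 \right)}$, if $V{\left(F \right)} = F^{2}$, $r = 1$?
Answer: $-1148$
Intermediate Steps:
$-1184 + V{\left(r - -5 \right)} = -1184 + \left(1 - -5\right)^{2} = -1184 + \left(1 + 5\right)^{2} = -1184 + 6^{2} = -1184 + 36 = -1148$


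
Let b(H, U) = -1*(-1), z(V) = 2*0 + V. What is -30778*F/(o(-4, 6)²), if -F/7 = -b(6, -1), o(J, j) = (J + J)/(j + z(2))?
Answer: -215446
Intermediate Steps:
z(V) = V (z(V) = 0 + V = V)
o(J, j) = 2*J/(2 + j) (o(J, j) = (J + J)/(j + 2) = (2*J)/(2 + j) = 2*J/(2 + j))
b(H, U) = 1
F = 7 (F = -(-7) = -7*(-1) = 7)
-30778*F/(o(-4, 6)²) = -215446/((2*(-4)/(2 + 6))²) = -215446/((2*(-4)/8)²) = -215446/((2*(-4)*(⅛))²) = -215446/((-1)²) = -215446/1 = -215446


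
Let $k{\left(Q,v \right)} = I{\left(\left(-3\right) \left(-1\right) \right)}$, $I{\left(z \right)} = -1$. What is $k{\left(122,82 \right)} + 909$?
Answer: $908$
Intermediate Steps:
$k{\left(Q,v \right)} = -1$
$k{\left(122,82 \right)} + 909 = -1 + 909 = 908$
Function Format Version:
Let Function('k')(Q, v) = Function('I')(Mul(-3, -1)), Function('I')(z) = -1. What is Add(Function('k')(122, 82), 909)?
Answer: 908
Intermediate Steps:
Function('k')(Q, v) = -1
Add(Function('k')(122, 82), 909) = Add(-1, 909) = 908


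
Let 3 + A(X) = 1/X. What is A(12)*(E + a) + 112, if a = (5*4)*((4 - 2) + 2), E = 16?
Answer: -168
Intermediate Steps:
A(X) = -3 + 1/X
a = 80 (a = 20*(2 + 2) = 20*4 = 80)
A(12)*(E + a) + 112 = (-3 + 1/12)*(16 + 80) + 112 = (-3 + 1/12)*96 + 112 = -35/12*96 + 112 = -280 + 112 = -168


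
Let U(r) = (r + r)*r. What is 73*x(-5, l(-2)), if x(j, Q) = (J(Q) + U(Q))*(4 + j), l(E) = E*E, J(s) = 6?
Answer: -2774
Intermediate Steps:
U(r) = 2*r² (U(r) = (2*r)*r = 2*r²)
l(E) = E²
x(j, Q) = (4 + j)*(6 + 2*Q²) (x(j, Q) = (6 + 2*Q²)*(4 + j) = (4 + j)*(6 + 2*Q²))
73*x(-5, l(-2)) = 73*(24 + 6*(-5) + 8*((-2)²)² + 2*(-5)*((-2)²)²) = 73*(24 - 30 + 8*4² + 2*(-5)*4²) = 73*(24 - 30 + 8*16 + 2*(-5)*16) = 73*(24 - 30 + 128 - 160) = 73*(-38) = -2774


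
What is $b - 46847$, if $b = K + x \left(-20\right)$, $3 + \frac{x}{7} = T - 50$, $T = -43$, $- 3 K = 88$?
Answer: $- \frac{100309}{3} \approx -33436.0$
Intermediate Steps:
$K = - \frac{88}{3}$ ($K = \left(- \frac{1}{3}\right) 88 = - \frac{88}{3} \approx -29.333$)
$x = -672$ ($x = -21 + 7 \left(-43 - 50\right) = -21 + 7 \left(-93\right) = -21 - 651 = -672$)
$b = \frac{40232}{3}$ ($b = - \frac{88}{3} - -13440 = - \frac{88}{3} + 13440 = \frac{40232}{3} \approx 13411.0$)
$b - 46847 = \frac{40232}{3} - 46847 = - \frac{100309}{3}$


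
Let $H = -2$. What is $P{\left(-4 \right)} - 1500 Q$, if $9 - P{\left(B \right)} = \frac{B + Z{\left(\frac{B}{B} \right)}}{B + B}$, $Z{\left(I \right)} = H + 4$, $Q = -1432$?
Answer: $\frac{8592035}{4} \approx 2.148 \cdot 10^{6}$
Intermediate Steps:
$Z{\left(I \right)} = 2$ ($Z{\left(I \right)} = -2 + 4 = 2$)
$P{\left(B \right)} = 9 - \frac{2 + B}{2 B}$ ($P{\left(B \right)} = 9 - \frac{B + 2}{B + B} = 9 - \frac{2 + B}{2 B}$)
$P{\left(-4 \right)} - 1500 Q = \left(\frac{17}{2} - \frac{1}{-4}\right) - -2148000 = \left(\frac{17}{2} - - \frac{1}{4}\right) + 2148000 = \left(\frac{17}{2} + \frac{1}{4}\right) + 2148000 = \frac{35}{4} + 2148000 = \frac{8592035}{4}$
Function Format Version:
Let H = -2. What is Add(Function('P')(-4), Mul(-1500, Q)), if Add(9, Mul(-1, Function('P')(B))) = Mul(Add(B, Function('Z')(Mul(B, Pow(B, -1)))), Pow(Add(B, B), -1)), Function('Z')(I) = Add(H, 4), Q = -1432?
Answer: Rational(8592035, 4) ≈ 2.1480e+6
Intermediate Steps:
Function('Z')(I) = 2 (Function('Z')(I) = Add(-2, 4) = 2)
Function('P')(B) = Add(9, Mul(Rational(-1, 2), Pow(B, -1), Add(2, B))) (Function('P')(B) = Add(9, Mul(-1, Mul(Add(B, 2), Pow(Add(B, B), -1)))) = Add(9, Mul(-1, Mul(Add(2, B), Pow(Mul(2, B), -1)))) = Add(9, Mul(-1, Mul(Add(2, B), Mul(Rational(1, 2), Pow(B, -1))))) = Add(9, Mul(-1, Mul(Rational(1, 2), Pow(B, -1), Add(2, B)))) = Add(9, Mul(Rational(-1, 2), Pow(B, -1), Add(2, B))))
Add(Function('P')(-4), Mul(-1500, Q)) = Add(Add(Rational(17, 2), Mul(-1, Pow(-4, -1))), Mul(-1500, -1432)) = Add(Add(Rational(17, 2), Mul(-1, Rational(-1, 4))), 2148000) = Add(Add(Rational(17, 2), Rational(1, 4)), 2148000) = Add(Rational(35, 4), 2148000) = Rational(8592035, 4)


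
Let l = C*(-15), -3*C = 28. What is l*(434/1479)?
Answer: 60760/1479 ≈ 41.082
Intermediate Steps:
C = -28/3 (C = -⅓*28 = -28/3 ≈ -9.3333)
l = 140 (l = -28/3*(-15) = 140)
l*(434/1479) = 140*(434/1479) = 60760/1479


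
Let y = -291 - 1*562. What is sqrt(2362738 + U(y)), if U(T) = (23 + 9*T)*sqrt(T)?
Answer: sqrt(2362738 - 7654*I*sqrt(853)) ≈ 1538.8 - 72.634*I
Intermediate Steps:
y = -853 (y = -291 - 562 = -853)
U(T) = sqrt(T)*(23 + 9*T)
sqrt(2362738 + U(y)) = sqrt(2362738 + sqrt(-853)*(23 + 9*(-853))) = sqrt(2362738 + (I*sqrt(853))*(23 - 7677)) = sqrt(2362738 + (I*sqrt(853))*(-7654)) = sqrt(2362738 - 7654*I*sqrt(853))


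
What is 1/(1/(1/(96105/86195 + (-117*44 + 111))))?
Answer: -17239/86813622 ≈ -0.00019857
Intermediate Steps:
1/(1/(1/(96105/86195 + (-117*44 + 111)))) = 1/(1/(1/(96105*(1/86195) + (-5148 + 111)))) = 1/(1/(1/(19221/17239 - 5037))) = 1/(1/(1/(-86813622/17239))) = 1/(1/(-17239/86813622)) = 1/(-86813622/17239) = -17239/86813622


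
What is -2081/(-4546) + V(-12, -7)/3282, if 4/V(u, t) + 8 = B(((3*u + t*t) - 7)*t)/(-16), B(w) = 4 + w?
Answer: 153598709/335699370 ≈ 0.45755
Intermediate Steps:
V(u, t) = 4/(-33/4 - t*(-7 + t² + 3*u)/16) (V(u, t) = 4/(-8 + (4 + ((3*u + t*t) - 7)*t)/(-16)) = 4/(-8 + (4 + ((3*u + t²) - 7)*t)*(-1/16)) = 4/(-8 + (4 + ((t² + 3*u) - 7)*t)*(-1/16)) = 4/(-8 + (4 + (-7 + t² + 3*u)*t)*(-1/16)) = 4/(-8 + (4 + t*(-7 + t² + 3*u))*(-1/16)) = 4/(-8 + (-¼ - t*(-7 + t² + 3*u)/16)) = 4/(-33/4 - t*(-7 + t² + 3*u)/16))
-2081/(-4546) + V(-12, -7)/3282 = -2081/(-4546) - 64/(132 - 7*(-7 + (-7)² + 3*(-12)))/3282 = -2081*(-1/4546) - 64/(132 - 7*(-7 + 49 - 36))*(1/3282) = 2081/4546 - 64/(132 - 7*6)*(1/3282) = 2081/4546 - 64/(132 - 42)*(1/3282) = 2081/4546 - 64/90*(1/3282) = 2081/4546 - 64*1/90*(1/3282) = 2081/4546 - 32/45*1/3282 = 2081/4546 - 16/73845 = 153598709/335699370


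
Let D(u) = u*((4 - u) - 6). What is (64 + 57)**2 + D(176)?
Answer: -16687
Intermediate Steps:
D(u) = u*(-2 - u)
(64 + 57)**2 + D(176) = (64 + 57)**2 - 1*176*(2 + 176) = 121**2 - 1*176*178 = 14641 - 31328 = -16687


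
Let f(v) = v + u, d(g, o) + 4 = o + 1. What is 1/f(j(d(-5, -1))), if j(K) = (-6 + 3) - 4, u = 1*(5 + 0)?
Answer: -½ ≈ -0.50000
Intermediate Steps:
d(g, o) = -3 + o (d(g, o) = -4 + (o + 1) = -4 + (1 + o) = -3 + o)
u = 5 (u = 1*5 = 5)
j(K) = -7 (j(K) = -3 - 4 = -7)
f(v) = 5 + v (f(v) = v + 5 = 5 + v)
1/f(j(d(-5, -1))) = 1/(5 - 7) = 1/(-2) = -½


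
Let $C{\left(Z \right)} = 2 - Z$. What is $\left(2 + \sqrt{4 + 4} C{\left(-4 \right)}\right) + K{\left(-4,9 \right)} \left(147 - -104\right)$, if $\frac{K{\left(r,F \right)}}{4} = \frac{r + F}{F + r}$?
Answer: $1006 + 12 \sqrt{2} \approx 1023.0$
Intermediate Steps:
$K{\left(r,F \right)} = 4$ ($K{\left(r,F \right)} = 4 \frac{r + F}{F + r} = 4 \frac{F + r}{F + r} = 4 \cdot 1 = 4$)
$\left(2 + \sqrt{4 + 4} C{\left(-4 \right)}\right) + K{\left(-4,9 \right)} \left(147 - -104\right) = \left(2 + \sqrt{4 + 4} \left(2 - -4\right)\right) + 4 \left(147 - -104\right) = \left(2 + \sqrt{8} \left(2 + 4\right)\right) + 4 \left(147 + 104\right) = \left(2 + 2 \sqrt{2} \cdot 6\right) + 4 \cdot 251 = \left(2 + 12 \sqrt{2}\right) + 1004 = 1006 + 12 \sqrt{2}$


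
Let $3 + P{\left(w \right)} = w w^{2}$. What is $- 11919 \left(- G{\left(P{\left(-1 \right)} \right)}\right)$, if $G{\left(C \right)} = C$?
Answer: $-47676$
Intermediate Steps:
$P{\left(w \right)} = -3 + w^{3}$ ($P{\left(w \right)} = -3 + w w^{2} = -3 + w^{3}$)
$- 11919 \left(- G{\left(P{\left(-1 \right)} \right)}\right) = - 11919 \left(- (-3 + \left(-1\right)^{3})\right) = - 11919 \left(- (-3 - 1)\right) = - 11919 \left(\left(-1\right) \left(-4\right)\right) = \left(-11919\right) 4 = -47676$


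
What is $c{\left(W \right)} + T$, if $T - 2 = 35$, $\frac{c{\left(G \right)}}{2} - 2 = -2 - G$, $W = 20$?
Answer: $-3$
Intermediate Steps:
$c{\left(G \right)} = - 2 G$ ($c{\left(G \right)} = 4 + 2 \left(-2 - G\right) = 4 - \left(4 + 2 G\right) = - 2 G$)
$T = 37$ ($T = 2 + 35 = 37$)
$c{\left(W \right)} + T = \left(-2\right) 20 + 37 = -40 + 37 = -3$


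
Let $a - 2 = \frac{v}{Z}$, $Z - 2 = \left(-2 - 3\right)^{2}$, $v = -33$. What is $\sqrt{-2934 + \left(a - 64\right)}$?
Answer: $\frac{5 i \sqrt{1079}}{3} \approx 54.747 i$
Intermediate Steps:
$Z = 27$ ($Z = 2 + \left(-2 - 3\right)^{2} = 2 + \left(-5\right)^{2} = 2 + 25 = 27$)
$a = \frac{7}{9}$ ($a = 2 - \frac{33}{27} = 2 - \frac{11}{9} = \frac{7}{9} \approx 0.77778$)
$\sqrt{-2934 + \left(a - 64\right)} = \sqrt{-2934 + \left(\frac{7}{9} - 64\right)} = \sqrt{-2934 - \frac{569}{9}} = \sqrt{- \frac{26975}{9}} = \frac{5 i \sqrt{1079}}{3}$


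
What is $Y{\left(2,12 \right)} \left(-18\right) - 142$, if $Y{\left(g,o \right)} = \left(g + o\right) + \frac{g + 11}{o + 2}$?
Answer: $- \frac{2875}{7} \approx -410.71$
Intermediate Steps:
$Y{\left(g,o \right)} = g + o + \frac{11 + g}{2 + o}$ ($Y{\left(g,o \right)} = \left(g + o\right) + \frac{11 + g}{2 + o} = g + o + \frac{11 + g}{2 + o}$)
$Y{\left(2,12 \right)} \left(-18\right) - 142 = \frac{11 + 12^{2} + 2 \cdot 12 + 3 \cdot 2 + 2 \cdot 12}{2 + 12} \left(-18\right) - 142 = \frac{11 + 144 + 24 + 6 + 24}{14} \left(-18\right) - 142 = \frac{1}{14} \cdot 209 \left(-18\right) - 142 = \frac{209}{14} \left(-18\right) - 142 = - \frac{1881}{7} - 142 = - \frac{2875}{7}$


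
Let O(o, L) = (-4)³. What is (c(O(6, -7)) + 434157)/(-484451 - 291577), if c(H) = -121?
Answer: -108509/194007 ≈ -0.55930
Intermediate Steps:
O(o, L) = -64
(c(O(6, -7)) + 434157)/(-484451 - 291577) = (-121 + 434157)/(-484451 - 291577) = 434036/(-776028) = 434036*(-1/776028) = -108509/194007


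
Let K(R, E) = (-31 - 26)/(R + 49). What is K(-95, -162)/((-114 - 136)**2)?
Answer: 57/2875000 ≈ 1.9826e-5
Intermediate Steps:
K(R, E) = -57/(49 + R)
K(-95, -162)/((-114 - 136)**2) = (-57/(49 - 95))/((-114 - 136)**2) = (-57/(-46))/((-250)**2) = -57*(-1/46)/62500 = (57/46)*(1/62500) = 57/2875000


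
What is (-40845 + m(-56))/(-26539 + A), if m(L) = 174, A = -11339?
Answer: 13557/12626 ≈ 1.0737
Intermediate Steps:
(-40845 + m(-56))/(-26539 + A) = (-40845 + 174)/(-26539 - 11339) = -40671/(-37878) = -40671*(-1/37878) = 13557/12626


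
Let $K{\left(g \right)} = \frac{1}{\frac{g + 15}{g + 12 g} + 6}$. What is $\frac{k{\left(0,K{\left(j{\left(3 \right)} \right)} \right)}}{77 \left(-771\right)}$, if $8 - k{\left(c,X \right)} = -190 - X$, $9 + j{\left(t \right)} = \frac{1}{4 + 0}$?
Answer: $- \frac{107209}{32117547} \approx -0.003338$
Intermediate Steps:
$j{\left(t \right)} = - \frac{35}{4}$ ($j{\left(t \right)} = -9 + \frac{1}{4 + 0} = -9 + \frac{1}{4} = - \frac{35}{4}$)
$K{\left(g \right)} = \frac{1}{6 + \frac{15 + g}{13 g}}$ ($K{\left(g \right)} = \frac{1}{\frac{15 + g}{13 g} + 6} = \frac{1}{6 + \frac{15 + g}{13 g}}$)
$k{\left(c,X \right)} = 198 + X$ ($k{\left(c,X \right)} = 8 - \left(-190 - X\right) = 8 + \left(190 + X\right) = 198 + X$)
$\frac{k{\left(0,K{\left(j{\left(3 \right)} \right)} \right)}}{77 \left(-771\right)} = \frac{198 + 13 \left(- \frac{35}{4}\right) \frac{1}{15 + 79 \left(- \frac{35}{4}\right)}}{77 \left(-771\right)} = \frac{198 + 13 \left(- \frac{35}{4}\right) \frac{1}{15 - \frac{2765}{4}}}{-59367} = \left(198 + 13 \left(- \frac{35}{4}\right) \frac{1}{- \frac{2705}{4}}\right) \left(- \frac{1}{59367}\right) = \left(198 + 13 \left(- \frac{35}{4}\right) \left(- \frac{4}{2705}\right)\right) \left(- \frac{1}{59367}\right) = \left(198 + \frac{91}{541}\right) \left(- \frac{1}{59367}\right) = \frac{107209}{541} \left(- \frac{1}{59367}\right) = - \frac{107209}{32117547}$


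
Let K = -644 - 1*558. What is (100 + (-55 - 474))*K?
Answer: 515658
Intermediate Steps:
K = -1202 (K = -644 - 558 = -1202)
(100 + (-55 - 474))*K = (100 + (-55 - 474))*(-1202) = (100 - 529)*(-1202) = -429*(-1202) = 515658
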